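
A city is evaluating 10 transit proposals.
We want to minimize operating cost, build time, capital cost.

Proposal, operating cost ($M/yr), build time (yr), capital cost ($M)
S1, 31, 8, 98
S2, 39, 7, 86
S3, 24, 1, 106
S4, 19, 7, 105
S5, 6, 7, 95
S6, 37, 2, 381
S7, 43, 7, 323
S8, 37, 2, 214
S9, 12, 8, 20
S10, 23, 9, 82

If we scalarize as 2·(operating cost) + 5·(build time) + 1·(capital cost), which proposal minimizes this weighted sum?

S1: 2·31 + 5·8 + 1·98 = 200
S2: 2·39 + 5·7 + 1·86 = 199
S3: 2·24 + 5·1 + 1·106 = 159
S4: 2·19 + 5·7 + 1·105 = 178
S5: 2·6 + 5·7 + 1·95 = 142
S6: 2·37 + 5·2 + 1·381 = 465
S7: 2·43 + 5·7 + 1·323 = 444
S8: 2·37 + 5·2 + 1·214 = 298
S9: 2·12 + 5·8 + 1·20 = 84
S10: 2·23 + 5·9 + 1·82 = 173
Lowest: S9 at 84.

S9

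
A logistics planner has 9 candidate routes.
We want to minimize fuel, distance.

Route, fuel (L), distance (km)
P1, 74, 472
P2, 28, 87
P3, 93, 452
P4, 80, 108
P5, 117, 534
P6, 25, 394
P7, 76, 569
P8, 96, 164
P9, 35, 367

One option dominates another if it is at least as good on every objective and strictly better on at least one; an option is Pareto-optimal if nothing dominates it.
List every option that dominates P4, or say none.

P2

P2: fuel 28≤80, distance 87≤108 — dominates P4.
Others (P1, P3, P5, P6, P7, P8, P9) are each worse than P4 on at least one objective.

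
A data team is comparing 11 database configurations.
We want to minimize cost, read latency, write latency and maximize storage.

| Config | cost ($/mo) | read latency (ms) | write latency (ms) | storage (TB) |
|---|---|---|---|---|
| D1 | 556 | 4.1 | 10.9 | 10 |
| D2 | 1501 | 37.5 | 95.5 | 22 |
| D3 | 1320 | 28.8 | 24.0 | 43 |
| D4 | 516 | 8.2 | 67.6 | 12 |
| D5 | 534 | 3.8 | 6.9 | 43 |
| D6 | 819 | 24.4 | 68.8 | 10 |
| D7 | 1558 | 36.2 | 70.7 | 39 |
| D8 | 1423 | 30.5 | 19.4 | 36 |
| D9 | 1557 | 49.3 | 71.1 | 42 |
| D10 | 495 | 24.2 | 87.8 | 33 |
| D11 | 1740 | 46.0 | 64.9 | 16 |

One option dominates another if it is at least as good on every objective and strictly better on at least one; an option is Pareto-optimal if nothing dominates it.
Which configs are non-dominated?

D4, D5, D10

D1: dominated by D5 (cost 534≤556, read latency 3.8≤4.1, write latency 6.9≤10.9, storage 43≥10).
D2: dominated by D3 (cost 1320≤1501, read latency 28.8≤37.5, write latency 24.0≤95.5, storage 43≥22).
D3: dominated by D5 (cost 534≤1320, read latency 3.8≤28.8, write latency 6.9≤24.0, storage 43≥43).
D4: not dominated.
D5: not dominated (best read latency).
D6: dominated by D1 (cost 556≤819, read latency 4.1≤24.4, write latency 10.9≤68.8, storage 10≥10).
D7: dominated by D3 (cost 1320≤1558, read latency 28.8≤36.2, write latency 24.0≤70.7, storage 43≥39).
D8: dominated by D5 (cost 534≤1423, read latency 3.8≤30.5, write latency 6.9≤19.4, storage 43≥36).
D9: dominated by D3 (cost 1320≤1557, read latency 28.8≤49.3, write latency 24.0≤71.1, storage 43≥42).
D10: not dominated (best cost).
D11: dominated by D3 (cost 1320≤1740, read latency 28.8≤46.0, write latency 24.0≤64.9, storage 43≥16).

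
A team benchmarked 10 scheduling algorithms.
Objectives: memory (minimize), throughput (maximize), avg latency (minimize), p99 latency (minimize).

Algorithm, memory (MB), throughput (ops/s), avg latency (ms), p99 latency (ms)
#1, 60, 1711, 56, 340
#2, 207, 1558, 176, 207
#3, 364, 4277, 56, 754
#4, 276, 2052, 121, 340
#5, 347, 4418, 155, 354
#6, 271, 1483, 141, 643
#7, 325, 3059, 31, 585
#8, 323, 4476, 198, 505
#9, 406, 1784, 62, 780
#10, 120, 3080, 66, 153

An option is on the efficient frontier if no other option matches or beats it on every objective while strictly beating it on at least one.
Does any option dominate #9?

#3 vs #9: memory 364≤406, throughput 4277≥1784, avg latency 56≤62, p99 latency 754≤780 — #3 is at least as good on every objective and strictly better on at least one, so #3 dominates #9.

Yes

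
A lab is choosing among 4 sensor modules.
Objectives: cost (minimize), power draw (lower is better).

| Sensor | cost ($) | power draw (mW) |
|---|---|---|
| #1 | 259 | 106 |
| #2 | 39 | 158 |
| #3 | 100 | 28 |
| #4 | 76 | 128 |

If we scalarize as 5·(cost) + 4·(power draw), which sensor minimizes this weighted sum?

#1: 5·259 + 4·106 = 1719
#2: 5·39 + 4·158 = 827
#3: 5·100 + 4·28 = 612
#4: 5·76 + 4·128 = 892
Lowest: #3 at 612.

#3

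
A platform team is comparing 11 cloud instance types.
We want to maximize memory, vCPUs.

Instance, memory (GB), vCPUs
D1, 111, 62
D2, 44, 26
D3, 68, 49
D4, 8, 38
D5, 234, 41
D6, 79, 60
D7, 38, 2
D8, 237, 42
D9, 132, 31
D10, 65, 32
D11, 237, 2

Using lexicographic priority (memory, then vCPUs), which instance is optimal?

First maximize memory: best is 237, kept {D8, D11}.
Then maximize vCPUs: best is 42, kept {D8}.

D8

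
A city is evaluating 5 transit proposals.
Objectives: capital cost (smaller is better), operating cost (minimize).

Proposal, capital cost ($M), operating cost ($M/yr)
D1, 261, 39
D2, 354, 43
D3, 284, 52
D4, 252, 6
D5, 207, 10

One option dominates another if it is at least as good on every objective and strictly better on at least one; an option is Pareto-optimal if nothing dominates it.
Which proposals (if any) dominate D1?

D4: capital cost 252≤261, operating cost 6≤39 — dominates D1.
D5: capital cost 207≤261, operating cost 10≤39 — dominates D1.
Others (D2, D3) are each worse than D1 on at least one objective.

D4, D5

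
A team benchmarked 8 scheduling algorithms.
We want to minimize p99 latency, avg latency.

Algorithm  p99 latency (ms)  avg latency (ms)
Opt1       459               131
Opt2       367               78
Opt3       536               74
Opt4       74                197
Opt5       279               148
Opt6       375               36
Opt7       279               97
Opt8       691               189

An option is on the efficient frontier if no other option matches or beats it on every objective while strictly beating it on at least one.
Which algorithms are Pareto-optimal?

Opt2, Opt4, Opt6, Opt7

Opt1: dominated by Opt2 (p99 latency 367≤459, avg latency 78≤131).
Opt2: not dominated.
Opt3: dominated by Opt6 (p99 latency 375≤536, avg latency 36≤74).
Opt4: not dominated (best p99 latency).
Opt5: dominated by Opt7 (p99 latency 279≤279, avg latency 97≤148).
Opt6: not dominated (best avg latency).
Opt7: not dominated.
Opt8: dominated by Opt1 (p99 latency 459≤691, avg latency 131≤189).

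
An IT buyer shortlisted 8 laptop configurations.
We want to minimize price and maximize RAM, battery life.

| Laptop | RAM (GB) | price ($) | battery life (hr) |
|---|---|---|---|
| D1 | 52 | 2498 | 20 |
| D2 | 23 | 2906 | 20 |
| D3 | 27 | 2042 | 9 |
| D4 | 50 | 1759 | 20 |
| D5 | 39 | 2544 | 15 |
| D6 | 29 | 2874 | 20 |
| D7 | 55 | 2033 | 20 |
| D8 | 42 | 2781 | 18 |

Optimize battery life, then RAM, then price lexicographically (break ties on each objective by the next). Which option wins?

D7

First maximize battery life: best is 20, kept {D1, D2, D4, D6, D7}.
Then maximize RAM: best is 55, kept {D7}.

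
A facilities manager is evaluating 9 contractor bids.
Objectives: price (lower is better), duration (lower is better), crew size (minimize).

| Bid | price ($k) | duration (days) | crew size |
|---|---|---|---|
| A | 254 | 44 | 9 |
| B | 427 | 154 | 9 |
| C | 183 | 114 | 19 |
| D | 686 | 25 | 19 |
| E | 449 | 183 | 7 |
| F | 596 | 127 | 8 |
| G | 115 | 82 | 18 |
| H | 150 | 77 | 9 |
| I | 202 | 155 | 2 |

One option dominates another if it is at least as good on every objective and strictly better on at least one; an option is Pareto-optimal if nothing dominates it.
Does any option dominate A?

No

B: worse on price (427 vs 254).
C: worse on duration (114 vs 44).
D: worse on price (686 vs 254).
E: worse on price (449 vs 254).
F: worse on price (596 vs 254).
G: worse on duration (82 vs 44).
H: worse on duration (77 vs 44).
I: worse on duration (155 vs 44).
No option is at least as good as A on every objective and strictly better on one.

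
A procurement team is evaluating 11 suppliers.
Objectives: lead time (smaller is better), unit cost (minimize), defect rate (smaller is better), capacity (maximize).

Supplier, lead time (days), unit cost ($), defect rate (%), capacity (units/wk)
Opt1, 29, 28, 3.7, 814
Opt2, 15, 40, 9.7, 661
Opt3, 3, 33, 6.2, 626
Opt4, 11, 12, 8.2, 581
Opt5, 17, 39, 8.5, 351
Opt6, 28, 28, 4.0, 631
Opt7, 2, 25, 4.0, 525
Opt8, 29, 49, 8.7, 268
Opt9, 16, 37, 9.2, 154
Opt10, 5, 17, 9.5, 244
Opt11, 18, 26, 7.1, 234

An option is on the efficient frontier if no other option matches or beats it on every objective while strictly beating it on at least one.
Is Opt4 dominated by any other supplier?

No

Opt1: worse on lead time (29 vs 11).
Opt2: worse on lead time (15 vs 11).
Opt3: worse on unit cost (33 vs 12).
Opt5: worse on lead time (17 vs 11).
Opt6: worse on lead time (28 vs 11).
Opt7: worse on unit cost (25 vs 12).
Opt8: worse on lead time (29 vs 11).
Opt9: worse on lead time (16 vs 11).
Opt10: worse on unit cost (17 vs 12).
Opt11: worse on lead time (18 vs 11).
No option is at least as good as Opt4 on every objective and strictly better on one.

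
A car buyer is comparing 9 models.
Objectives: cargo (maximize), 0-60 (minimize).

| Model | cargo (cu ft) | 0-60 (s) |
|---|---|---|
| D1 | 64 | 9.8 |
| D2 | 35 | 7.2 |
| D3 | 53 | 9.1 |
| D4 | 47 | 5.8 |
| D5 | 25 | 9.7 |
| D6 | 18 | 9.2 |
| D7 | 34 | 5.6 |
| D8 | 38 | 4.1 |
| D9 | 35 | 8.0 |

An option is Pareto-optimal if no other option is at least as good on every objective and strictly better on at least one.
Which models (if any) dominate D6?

D2, D3, D4, D7, D8, D9

D2: cargo 35≥18, 0-60 7.2≤9.2 — dominates D6.
D3: cargo 53≥18, 0-60 9.1≤9.2 — dominates D6.
D4: cargo 47≥18, 0-60 5.8≤9.2 — dominates D6.
D7: cargo 34≥18, 0-60 5.6≤9.2 — dominates D6.
D8: cargo 38≥18, 0-60 4.1≤9.2 — dominates D6.
D9: cargo 35≥18, 0-60 8.0≤9.2 — dominates D6.
Others (D1, D5) are each worse than D6 on at least one objective.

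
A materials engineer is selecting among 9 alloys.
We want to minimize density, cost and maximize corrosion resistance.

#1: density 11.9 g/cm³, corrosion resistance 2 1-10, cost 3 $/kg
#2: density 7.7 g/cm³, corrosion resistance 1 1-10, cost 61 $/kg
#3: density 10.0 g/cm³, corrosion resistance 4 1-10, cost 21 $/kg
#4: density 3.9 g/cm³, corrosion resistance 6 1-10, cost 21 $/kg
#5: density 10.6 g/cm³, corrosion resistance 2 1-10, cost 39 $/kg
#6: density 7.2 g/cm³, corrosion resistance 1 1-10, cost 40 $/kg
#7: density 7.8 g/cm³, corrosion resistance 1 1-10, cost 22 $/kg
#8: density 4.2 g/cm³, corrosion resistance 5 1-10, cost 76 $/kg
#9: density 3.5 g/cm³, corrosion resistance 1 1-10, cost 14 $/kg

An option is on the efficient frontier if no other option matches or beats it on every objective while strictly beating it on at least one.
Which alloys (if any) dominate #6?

#4: density 3.9≤7.2, corrosion resistance 6≥1, cost 21≤40 — dominates #6.
#9: density 3.5≤7.2, corrosion resistance 1≥1, cost 14≤40 — dominates #6.
Others (#1, #2, #3, #5, #7, #8) are each worse than #6 on at least one objective.

#4, #9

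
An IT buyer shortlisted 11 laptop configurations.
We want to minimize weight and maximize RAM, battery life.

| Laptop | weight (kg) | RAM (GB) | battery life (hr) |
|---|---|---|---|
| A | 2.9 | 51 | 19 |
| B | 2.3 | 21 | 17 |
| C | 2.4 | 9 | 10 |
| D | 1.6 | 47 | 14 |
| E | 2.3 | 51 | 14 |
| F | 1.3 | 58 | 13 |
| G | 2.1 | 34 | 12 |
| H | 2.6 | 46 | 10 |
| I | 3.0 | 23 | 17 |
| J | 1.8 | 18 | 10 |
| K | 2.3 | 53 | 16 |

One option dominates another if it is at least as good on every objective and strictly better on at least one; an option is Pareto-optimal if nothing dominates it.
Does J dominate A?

J vs A: J is worse on RAM (18 vs 51), so it does not dominate A.

No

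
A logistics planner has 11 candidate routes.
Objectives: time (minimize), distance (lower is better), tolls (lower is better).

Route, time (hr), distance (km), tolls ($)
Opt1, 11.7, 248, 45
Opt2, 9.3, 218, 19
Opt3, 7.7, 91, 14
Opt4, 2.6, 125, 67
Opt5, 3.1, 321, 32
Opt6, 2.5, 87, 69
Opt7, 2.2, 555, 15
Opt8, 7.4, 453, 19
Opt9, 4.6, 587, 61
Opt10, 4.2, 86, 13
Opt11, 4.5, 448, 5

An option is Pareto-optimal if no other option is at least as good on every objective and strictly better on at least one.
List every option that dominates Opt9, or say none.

Opt5: time 3.1≤4.6, distance 321≤587, tolls 32≤61 — dominates Opt9.
Opt7: time 2.2≤4.6, distance 555≤587, tolls 15≤61 — dominates Opt9.
Opt10: time 4.2≤4.6, distance 86≤587, tolls 13≤61 — dominates Opt9.
Opt11: time 4.5≤4.6, distance 448≤587, tolls 5≤61 — dominates Opt9.
Others (Opt1, Opt2, Opt3, Opt4, Opt6, Opt8) are each worse than Opt9 on at least one objective.

Opt5, Opt7, Opt10, Opt11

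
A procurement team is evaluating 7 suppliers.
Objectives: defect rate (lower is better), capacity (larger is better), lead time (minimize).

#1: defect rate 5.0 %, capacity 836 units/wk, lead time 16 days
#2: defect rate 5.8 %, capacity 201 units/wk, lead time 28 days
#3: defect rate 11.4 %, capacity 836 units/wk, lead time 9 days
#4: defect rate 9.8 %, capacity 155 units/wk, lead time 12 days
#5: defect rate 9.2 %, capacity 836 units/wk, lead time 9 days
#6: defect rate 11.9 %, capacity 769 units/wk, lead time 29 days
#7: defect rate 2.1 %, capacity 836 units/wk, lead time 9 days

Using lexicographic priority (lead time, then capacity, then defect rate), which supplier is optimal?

#7

First minimize lead time: best is 9, kept {#3, #5, #7}.
Then maximize capacity: best is 836, kept {#3, #5, #7}.
Then minimize defect rate: best is 2.1, kept {#7}.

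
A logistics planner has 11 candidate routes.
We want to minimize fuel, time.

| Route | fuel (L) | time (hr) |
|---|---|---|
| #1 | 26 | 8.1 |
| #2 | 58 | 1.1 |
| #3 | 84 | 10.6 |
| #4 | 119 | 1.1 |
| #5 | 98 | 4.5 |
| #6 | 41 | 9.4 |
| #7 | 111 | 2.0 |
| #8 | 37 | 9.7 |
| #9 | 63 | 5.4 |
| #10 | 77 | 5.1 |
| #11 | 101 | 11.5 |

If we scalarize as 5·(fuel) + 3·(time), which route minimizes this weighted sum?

#1

#1: 5·26 + 3·8.1 = 154.3
#2: 5·58 + 3·1.1 = 293.3
#3: 5·84 + 3·10.6 = 451.8
#4: 5·119 + 3·1.1 = 598.3
#5: 5·98 + 3·4.5 = 503.5
#6: 5·41 + 3·9.4 = 233.2
#7: 5·111 + 3·2.0 = 561.0
#8: 5·37 + 3·9.7 = 214.1
#9: 5·63 + 3·5.4 = 331.2
#10: 5·77 + 3·5.1 = 400.3
#11: 5·101 + 3·11.5 = 539.5
Lowest: #1 at 154.3.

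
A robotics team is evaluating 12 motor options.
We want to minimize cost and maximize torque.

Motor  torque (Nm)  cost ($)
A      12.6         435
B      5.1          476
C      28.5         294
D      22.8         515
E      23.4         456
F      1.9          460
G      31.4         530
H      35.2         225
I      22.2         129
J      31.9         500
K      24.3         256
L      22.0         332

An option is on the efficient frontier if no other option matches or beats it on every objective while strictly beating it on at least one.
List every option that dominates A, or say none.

C, H, I, K, L

C: torque 28.5≥12.6, cost 294≤435 — dominates A.
H: torque 35.2≥12.6, cost 225≤435 — dominates A.
I: torque 22.2≥12.6, cost 129≤435 — dominates A.
K: torque 24.3≥12.6, cost 256≤435 — dominates A.
L: torque 22.0≥12.6, cost 332≤435 — dominates A.
Others (B, D, E, F, G, J) are each worse than A on at least one objective.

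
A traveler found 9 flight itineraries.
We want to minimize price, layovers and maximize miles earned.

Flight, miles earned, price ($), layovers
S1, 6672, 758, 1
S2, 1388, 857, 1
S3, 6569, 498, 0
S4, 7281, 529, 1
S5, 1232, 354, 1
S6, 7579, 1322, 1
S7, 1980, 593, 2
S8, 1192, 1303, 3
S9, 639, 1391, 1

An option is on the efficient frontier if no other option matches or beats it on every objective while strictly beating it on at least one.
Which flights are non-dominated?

S1: dominated by S4 (miles earned 7281≥6672, price 529≤758, layovers 1≤1).
S2: dominated by S1 (miles earned 6672≥1388, price 758≤857, layovers 1≤1).
S3: not dominated (best layovers).
S4: not dominated.
S5: not dominated (best price).
S6: not dominated (best miles earned).
S7: dominated by S3 (miles earned 6569≥1980, price 498≤593, layovers 0≤2).
S8: dominated by S1 (miles earned 6672≥1192, price 758≤1303, layovers 1≤3).
S9: dominated by S1 (miles earned 6672≥639, price 758≤1391, layovers 1≤1).

S3, S4, S5, S6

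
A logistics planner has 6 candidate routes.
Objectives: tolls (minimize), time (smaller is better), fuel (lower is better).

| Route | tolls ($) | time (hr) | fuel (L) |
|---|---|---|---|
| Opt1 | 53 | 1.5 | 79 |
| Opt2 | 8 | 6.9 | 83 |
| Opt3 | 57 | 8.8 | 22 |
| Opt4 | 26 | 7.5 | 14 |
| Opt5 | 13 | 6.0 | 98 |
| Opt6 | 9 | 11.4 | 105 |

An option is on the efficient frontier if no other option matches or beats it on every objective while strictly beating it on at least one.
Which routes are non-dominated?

Opt1: not dominated (best time).
Opt2: not dominated (best tolls).
Opt3: dominated by Opt4 (tolls 26≤57, time 7.5≤8.8, fuel 14≤22).
Opt4: not dominated (best fuel).
Opt5: not dominated.
Opt6: dominated by Opt2 (tolls 8≤9, time 6.9≤11.4, fuel 83≤105).

Opt1, Opt2, Opt4, Opt5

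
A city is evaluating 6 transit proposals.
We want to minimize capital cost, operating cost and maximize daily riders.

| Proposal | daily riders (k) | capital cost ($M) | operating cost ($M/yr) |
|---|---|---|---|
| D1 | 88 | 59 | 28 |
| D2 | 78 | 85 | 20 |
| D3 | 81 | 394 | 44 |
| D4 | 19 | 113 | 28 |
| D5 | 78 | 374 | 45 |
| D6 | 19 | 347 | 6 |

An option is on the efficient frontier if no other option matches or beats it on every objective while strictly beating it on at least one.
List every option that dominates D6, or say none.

none

D1: worse on operating cost (28 vs 6).
D2: worse on operating cost (20 vs 6).
D3: worse on capital cost (394 vs 347).
D4: worse on operating cost (28 vs 6).
D5: worse on capital cost (374 vs 347).
No option dominates D6.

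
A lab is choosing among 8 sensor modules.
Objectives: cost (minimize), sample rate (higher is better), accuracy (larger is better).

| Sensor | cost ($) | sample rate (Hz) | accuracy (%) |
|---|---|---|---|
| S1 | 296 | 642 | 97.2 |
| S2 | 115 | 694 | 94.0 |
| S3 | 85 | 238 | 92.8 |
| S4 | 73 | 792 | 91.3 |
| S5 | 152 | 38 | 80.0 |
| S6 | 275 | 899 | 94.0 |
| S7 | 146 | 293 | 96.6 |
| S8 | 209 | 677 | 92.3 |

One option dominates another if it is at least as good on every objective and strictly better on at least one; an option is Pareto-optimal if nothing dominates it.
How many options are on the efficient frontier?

6

S1: not dominated (best accuracy).
S2: not dominated.
S3: not dominated.
S4: not dominated (best cost).
S5: dominated by S2 (cost 115≤152, sample rate 694≥38, accuracy 94.0≥80.0).
S6: not dominated (best sample rate).
S7: not dominated.
S8: dominated by S2 (cost 115≤209, sample rate 694≥677, accuracy 94.0≥92.3).
Pareto-optimal: S1, S2, S3, S4, S6, S7 → 6.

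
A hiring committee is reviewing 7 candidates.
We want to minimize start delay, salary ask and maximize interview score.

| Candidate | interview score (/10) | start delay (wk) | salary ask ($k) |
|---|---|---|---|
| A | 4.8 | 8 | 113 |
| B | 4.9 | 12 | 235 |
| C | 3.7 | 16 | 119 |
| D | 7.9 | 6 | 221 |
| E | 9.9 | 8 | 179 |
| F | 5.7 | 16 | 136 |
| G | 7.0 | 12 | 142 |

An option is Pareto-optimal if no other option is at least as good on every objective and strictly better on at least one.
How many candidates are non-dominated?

A: not dominated (best salary ask).
B: dominated by D (interview score 7.9≥4.9, start delay 6≤12, salary ask 221≤235).
C: dominated by A (interview score 4.8≥3.7, start delay 8≤16, salary ask 113≤119).
D: not dominated (best start delay).
E: not dominated (best interview score).
F: not dominated.
G: not dominated.
Pareto-optimal: A, D, E, F, G → 5.

5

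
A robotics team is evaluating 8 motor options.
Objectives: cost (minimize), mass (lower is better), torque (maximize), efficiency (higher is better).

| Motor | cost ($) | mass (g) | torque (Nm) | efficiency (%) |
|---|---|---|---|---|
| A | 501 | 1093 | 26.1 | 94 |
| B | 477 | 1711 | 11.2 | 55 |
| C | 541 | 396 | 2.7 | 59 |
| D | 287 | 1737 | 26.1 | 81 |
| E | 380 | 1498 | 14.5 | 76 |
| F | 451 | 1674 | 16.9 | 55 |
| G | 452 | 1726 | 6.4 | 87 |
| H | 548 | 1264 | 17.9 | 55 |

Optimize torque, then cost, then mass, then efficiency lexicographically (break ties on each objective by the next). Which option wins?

D

First maximize torque: best is 26.1, kept {A, D}.
Then minimize cost: best is 287, kept {D}.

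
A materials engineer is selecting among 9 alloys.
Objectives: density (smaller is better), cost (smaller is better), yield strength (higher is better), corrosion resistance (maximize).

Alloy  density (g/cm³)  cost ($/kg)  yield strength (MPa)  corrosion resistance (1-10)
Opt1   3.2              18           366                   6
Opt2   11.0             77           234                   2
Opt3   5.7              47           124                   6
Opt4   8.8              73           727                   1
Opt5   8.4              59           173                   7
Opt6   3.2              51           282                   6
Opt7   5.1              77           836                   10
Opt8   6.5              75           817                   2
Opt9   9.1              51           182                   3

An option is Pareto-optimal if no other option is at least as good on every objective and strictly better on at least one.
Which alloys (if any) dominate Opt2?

Opt1, Opt6, Opt7, Opt8

Opt1: density 3.2≤11.0, cost 18≤77, yield strength 366≥234, corrosion resistance 6≥2 — dominates Opt2.
Opt6: density 3.2≤11.0, cost 51≤77, yield strength 282≥234, corrosion resistance 6≥2 — dominates Opt2.
Opt7: density 5.1≤11.0, cost 77≤77, yield strength 836≥234, corrosion resistance 10≥2 — dominates Opt2.
Opt8: density 6.5≤11.0, cost 75≤77, yield strength 817≥234, corrosion resistance 2≥2 — dominates Opt2.
Others (Opt3, Opt4, Opt5, Opt9) are each worse than Opt2 on at least one objective.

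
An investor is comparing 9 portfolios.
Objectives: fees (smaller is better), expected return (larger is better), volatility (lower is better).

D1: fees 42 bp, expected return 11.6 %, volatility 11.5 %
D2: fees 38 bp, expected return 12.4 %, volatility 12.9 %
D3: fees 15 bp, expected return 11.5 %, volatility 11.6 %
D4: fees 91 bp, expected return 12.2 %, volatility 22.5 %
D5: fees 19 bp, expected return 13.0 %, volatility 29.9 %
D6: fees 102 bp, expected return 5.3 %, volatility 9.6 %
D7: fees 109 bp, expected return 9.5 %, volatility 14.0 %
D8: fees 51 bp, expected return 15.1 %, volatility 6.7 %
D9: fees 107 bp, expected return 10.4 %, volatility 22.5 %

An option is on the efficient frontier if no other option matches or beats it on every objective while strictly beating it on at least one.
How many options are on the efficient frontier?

D1: not dominated.
D2: not dominated.
D3: not dominated (best fees).
D4: dominated by D2 (fees 38≤91, expected return 12.4≥12.2, volatility 12.9≤22.5).
D5: not dominated.
D6: dominated by D8 (fees 51≤102, expected return 15.1≥5.3, volatility 6.7≤9.6).
D7: dominated by D1 (fees 42≤109, expected return 11.6≥9.5, volatility 11.5≤14.0).
D8: not dominated (best expected return).
D9: dominated by D1 (fees 42≤107, expected return 11.6≥10.4, volatility 11.5≤22.5).
Pareto-optimal: D1, D2, D3, D5, D8 → 5.

5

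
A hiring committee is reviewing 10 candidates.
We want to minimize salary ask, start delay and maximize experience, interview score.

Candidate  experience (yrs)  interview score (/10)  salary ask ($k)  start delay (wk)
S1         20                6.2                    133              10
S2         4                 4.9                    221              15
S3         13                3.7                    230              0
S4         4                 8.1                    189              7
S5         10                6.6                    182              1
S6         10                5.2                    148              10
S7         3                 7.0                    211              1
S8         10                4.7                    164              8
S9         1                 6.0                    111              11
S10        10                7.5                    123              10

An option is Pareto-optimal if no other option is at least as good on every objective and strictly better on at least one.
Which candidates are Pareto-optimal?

S1, S3, S4, S5, S7, S8, S9, S10

S1: not dominated (best experience).
S2: dominated by S1 (experience 20≥4, interview score 6.2≥4.9, salary ask 133≤221, start delay 10≤15).
S3: not dominated (best start delay).
S4: not dominated (best interview score).
S5: not dominated.
S6: dominated by S1 (experience 20≥10, interview score 6.2≥5.2, salary ask 133≤148, start delay 10≤10).
S7: not dominated.
S8: not dominated.
S9: not dominated (best salary ask).
S10: not dominated.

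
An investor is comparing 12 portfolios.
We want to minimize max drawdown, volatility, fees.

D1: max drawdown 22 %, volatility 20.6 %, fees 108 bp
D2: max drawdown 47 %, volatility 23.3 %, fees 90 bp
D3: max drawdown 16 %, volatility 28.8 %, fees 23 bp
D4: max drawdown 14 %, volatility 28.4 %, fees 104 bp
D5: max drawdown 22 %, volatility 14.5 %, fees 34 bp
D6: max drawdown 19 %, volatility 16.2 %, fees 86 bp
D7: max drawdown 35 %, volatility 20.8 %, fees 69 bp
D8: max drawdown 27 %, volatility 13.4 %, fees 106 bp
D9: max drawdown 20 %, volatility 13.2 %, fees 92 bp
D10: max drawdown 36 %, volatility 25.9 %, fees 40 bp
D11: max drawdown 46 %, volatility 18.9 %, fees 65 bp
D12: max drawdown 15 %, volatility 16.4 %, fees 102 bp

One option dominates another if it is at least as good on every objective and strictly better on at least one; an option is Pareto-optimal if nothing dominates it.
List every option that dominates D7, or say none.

D5: max drawdown 22≤35, volatility 14.5≤20.8, fees 34≤69 — dominates D7.
Others (D1, D2, D3, D4, D6, D8, D9, D10, D11, D12) are each worse than D7 on at least one objective.

D5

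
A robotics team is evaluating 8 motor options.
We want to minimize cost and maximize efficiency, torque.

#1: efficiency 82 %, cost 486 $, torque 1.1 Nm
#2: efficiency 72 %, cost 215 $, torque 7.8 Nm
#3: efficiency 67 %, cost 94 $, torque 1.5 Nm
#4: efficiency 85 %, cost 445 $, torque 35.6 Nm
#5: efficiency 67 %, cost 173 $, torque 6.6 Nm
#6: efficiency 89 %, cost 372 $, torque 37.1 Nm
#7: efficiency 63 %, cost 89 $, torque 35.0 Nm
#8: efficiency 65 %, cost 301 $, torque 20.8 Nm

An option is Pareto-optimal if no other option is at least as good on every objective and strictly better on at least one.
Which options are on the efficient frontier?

#1: dominated by #4 (efficiency 85≥82, cost 445≤486, torque 35.6≥1.1).
#2: not dominated.
#3: not dominated.
#4: dominated by #6 (efficiency 89≥85, cost 372≤445, torque 37.1≥35.6).
#5: not dominated.
#6: not dominated (best efficiency).
#7: not dominated (best cost).
#8: not dominated.

#2, #3, #5, #6, #7, #8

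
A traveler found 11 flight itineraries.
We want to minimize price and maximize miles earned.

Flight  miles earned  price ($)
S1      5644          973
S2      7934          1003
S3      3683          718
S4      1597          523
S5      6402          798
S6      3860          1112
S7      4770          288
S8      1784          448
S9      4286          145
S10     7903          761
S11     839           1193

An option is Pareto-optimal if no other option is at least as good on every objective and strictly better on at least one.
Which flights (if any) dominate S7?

none

S1: worse on price (973 vs 288).
S2: worse on price (1003 vs 288).
S3: worse on miles earned (3683 vs 4770).
S4: worse on miles earned (1597 vs 4770).
S5: worse on price (798 vs 288).
S6: worse on miles earned (3860 vs 4770).
S8: worse on miles earned (1784 vs 4770).
S9: worse on miles earned (4286 vs 4770).
S10: worse on price (761 vs 288).
S11: worse on miles earned (839 vs 4770).
No option dominates S7.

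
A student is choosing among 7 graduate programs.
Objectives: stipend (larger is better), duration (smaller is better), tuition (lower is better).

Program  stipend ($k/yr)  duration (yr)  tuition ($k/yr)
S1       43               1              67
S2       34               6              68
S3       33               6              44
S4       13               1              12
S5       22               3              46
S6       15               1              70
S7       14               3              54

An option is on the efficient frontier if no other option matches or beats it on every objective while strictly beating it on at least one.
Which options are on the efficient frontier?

S1, S3, S4, S5

S1: not dominated (best stipend).
S2: dominated by S1 (stipend 43≥34, duration 1≤6, tuition 67≤68).
S3: not dominated.
S4: not dominated (best tuition).
S5: not dominated.
S6: dominated by S1 (stipend 43≥15, duration 1≤1, tuition 67≤70).
S7: dominated by S5 (stipend 22≥14, duration 3≤3, tuition 46≤54).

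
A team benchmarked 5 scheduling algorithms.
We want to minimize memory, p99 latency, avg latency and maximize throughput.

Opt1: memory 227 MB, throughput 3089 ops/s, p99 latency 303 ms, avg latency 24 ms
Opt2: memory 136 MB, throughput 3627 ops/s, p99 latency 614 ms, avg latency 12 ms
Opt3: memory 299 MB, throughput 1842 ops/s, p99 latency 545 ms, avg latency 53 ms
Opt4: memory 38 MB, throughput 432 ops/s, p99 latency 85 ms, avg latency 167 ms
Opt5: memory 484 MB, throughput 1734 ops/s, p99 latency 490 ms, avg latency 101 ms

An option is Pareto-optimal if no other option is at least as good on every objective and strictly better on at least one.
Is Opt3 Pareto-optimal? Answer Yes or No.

No

Opt1 vs Opt3: memory 227≤299, throughput 3089≥1842, p99 latency 303≤545, avg latency 24≤53 — Opt1 is at least as good on every objective and strictly better on at least one, so Opt1 dominates Opt3.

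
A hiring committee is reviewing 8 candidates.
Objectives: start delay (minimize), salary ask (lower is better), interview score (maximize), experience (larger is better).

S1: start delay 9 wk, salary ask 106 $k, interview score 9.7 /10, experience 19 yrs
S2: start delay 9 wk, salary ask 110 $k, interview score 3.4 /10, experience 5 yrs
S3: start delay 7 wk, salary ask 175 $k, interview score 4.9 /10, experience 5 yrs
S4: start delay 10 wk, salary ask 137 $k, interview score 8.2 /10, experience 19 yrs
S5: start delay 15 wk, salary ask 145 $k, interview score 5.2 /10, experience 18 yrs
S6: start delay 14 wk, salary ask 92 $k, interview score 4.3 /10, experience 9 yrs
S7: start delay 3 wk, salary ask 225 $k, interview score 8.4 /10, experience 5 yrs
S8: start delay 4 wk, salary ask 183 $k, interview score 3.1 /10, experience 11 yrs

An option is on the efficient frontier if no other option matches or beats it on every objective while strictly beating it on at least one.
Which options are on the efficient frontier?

S1, S3, S6, S7, S8

S1: not dominated (best interview score).
S2: dominated by S1 (start delay 9≤9, salary ask 106≤110, interview score 9.7≥3.4, experience 19≥5).
S3: not dominated.
S4: dominated by S1 (start delay 9≤10, salary ask 106≤137, interview score 9.7≥8.2, experience 19≥19).
S5: dominated by S1 (start delay 9≤15, salary ask 106≤145, interview score 9.7≥5.2, experience 19≥18).
S6: not dominated (best salary ask).
S7: not dominated (best start delay).
S8: not dominated.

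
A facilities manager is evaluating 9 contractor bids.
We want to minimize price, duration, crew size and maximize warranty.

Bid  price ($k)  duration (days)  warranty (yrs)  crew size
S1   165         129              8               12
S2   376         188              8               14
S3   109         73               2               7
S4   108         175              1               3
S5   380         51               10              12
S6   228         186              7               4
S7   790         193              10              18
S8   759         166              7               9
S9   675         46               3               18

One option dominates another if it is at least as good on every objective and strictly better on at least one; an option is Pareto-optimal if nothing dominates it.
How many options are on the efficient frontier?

7

S1: not dominated.
S2: dominated by S1 (price 165≤376, duration 129≤188, warranty 8≥8, crew size 12≤14).
S3: not dominated.
S4: not dominated (best price).
S5: not dominated.
S6: not dominated.
S7: dominated by S5 (price 380≤790, duration 51≤193, warranty 10≥10, crew size 12≤18).
S8: not dominated.
S9: not dominated (best duration).
Pareto-optimal: S1, S3, S4, S5, S6, S8, S9 → 7.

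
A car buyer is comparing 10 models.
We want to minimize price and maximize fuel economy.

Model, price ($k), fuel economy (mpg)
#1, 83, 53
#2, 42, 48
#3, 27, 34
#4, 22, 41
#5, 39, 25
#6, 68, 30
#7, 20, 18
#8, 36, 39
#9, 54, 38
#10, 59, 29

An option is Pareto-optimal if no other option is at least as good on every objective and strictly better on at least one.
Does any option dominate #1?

No

#2: worse on fuel economy (48 vs 53).
#3: worse on fuel economy (34 vs 53).
#4: worse on fuel economy (41 vs 53).
#5: worse on fuel economy (25 vs 53).
#6: worse on fuel economy (30 vs 53).
#7: worse on fuel economy (18 vs 53).
#8: worse on fuel economy (39 vs 53).
#9: worse on fuel economy (38 vs 53).
#10: worse on fuel economy (29 vs 53).
No option is at least as good as #1 on every objective and strictly better on one.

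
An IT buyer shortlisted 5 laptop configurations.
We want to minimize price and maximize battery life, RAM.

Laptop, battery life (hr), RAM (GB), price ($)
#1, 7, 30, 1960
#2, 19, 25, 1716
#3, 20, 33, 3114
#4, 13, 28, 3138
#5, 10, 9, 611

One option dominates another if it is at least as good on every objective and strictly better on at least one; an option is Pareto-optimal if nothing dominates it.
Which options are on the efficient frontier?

#1, #2, #3, #5

#1: not dominated.
#2: not dominated.
#3: not dominated (best battery life).
#4: dominated by #3 (battery life 20≥13, RAM 33≥28, price 3114≤3138).
#5: not dominated (best price).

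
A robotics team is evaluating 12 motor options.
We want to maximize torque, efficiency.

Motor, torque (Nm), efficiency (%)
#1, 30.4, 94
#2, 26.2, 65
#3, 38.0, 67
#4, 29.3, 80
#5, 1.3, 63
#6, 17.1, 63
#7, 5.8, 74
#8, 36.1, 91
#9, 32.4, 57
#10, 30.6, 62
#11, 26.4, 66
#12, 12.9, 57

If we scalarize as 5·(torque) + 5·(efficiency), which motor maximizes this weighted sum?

#8

#1: 5·30.4 + 5·94 = 622.0
#2: 5·26.2 + 5·65 = 456.0
#3: 5·38.0 + 5·67 = 525.0
#4: 5·29.3 + 5·80 = 546.5
#5: 5·1.3 + 5·63 = 321.5
#6: 5·17.1 + 5·63 = 400.5
#7: 5·5.8 + 5·74 = 399.0
#8: 5·36.1 + 5·91 = 635.5
#9: 5·32.4 + 5·57 = 447.0
#10: 5·30.6 + 5·62 = 463.0
#11: 5·26.4 + 5·66 = 462.0
#12: 5·12.9 + 5·57 = 349.5
Highest: #8 at 635.5.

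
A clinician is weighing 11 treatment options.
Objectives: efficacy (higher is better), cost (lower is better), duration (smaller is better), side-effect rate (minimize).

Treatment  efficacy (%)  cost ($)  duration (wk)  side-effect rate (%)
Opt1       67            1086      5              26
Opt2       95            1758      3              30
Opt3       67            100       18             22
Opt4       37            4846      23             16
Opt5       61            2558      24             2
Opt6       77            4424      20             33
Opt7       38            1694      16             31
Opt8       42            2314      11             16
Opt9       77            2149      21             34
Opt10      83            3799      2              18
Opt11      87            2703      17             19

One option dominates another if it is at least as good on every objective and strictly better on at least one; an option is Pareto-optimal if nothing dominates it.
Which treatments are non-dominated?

Opt1: not dominated.
Opt2: not dominated (best efficacy).
Opt3: not dominated (best cost).
Opt4: dominated by Opt8 (efficacy 42≥37, cost 2314≤4846, duration 11≤23, side-effect rate 16≤16).
Opt5: not dominated (best side-effect rate).
Opt6: dominated by Opt2 (efficacy 95≥77, cost 1758≤4424, duration 3≤20, side-effect rate 30≤33).
Opt7: dominated by Opt1 (efficacy 67≥38, cost 1086≤1694, duration 5≤16, side-effect rate 26≤31).
Opt8: not dominated.
Opt9: dominated by Opt2 (efficacy 95≥77, cost 1758≤2149, duration 3≤21, side-effect rate 30≤34).
Opt10: not dominated (best duration).
Opt11: not dominated.

Opt1, Opt2, Opt3, Opt5, Opt8, Opt10, Opt11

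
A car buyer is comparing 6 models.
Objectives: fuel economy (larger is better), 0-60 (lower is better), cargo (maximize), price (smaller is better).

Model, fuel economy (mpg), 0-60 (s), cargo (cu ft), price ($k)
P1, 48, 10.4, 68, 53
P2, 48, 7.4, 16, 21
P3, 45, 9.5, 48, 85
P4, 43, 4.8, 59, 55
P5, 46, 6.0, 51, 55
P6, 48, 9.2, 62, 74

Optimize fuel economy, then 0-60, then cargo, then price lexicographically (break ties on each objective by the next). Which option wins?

First maximize fuel economy: best is 48, kept {P1, P2, P6}.
Then minimize 0-60: best is 7.4, kept {P2}.

P2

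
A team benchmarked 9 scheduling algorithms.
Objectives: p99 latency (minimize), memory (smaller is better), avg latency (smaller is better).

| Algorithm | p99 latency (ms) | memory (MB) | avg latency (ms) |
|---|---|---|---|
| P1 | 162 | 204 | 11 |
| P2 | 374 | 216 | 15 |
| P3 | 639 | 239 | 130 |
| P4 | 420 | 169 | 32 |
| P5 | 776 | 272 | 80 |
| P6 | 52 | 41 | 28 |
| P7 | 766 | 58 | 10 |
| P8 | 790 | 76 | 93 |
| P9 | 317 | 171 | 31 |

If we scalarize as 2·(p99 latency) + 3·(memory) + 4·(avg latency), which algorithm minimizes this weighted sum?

P6

P1: 2·162 + 3·204 + 4·11 = 980
P2: 2·374 + 3·216 + 4·15 = 1456
P3: 2·639 + 3·239 + 4·130 = 2515
P4: 2·420 + 3·169 + 4·32 = 1475
P5: 2·776 + 3·272 + 4·80 = 2688
P6: 2·52 + 3·41 + 4·28 = 339
P7: 2·766 + 3·58 + 4·10 = 1746
P8: 2·790 + 3·76 + 4·93 = 2180
P9: 2·317 + 3·171 + 4·31 = 1271
Lowest: P6 at 339.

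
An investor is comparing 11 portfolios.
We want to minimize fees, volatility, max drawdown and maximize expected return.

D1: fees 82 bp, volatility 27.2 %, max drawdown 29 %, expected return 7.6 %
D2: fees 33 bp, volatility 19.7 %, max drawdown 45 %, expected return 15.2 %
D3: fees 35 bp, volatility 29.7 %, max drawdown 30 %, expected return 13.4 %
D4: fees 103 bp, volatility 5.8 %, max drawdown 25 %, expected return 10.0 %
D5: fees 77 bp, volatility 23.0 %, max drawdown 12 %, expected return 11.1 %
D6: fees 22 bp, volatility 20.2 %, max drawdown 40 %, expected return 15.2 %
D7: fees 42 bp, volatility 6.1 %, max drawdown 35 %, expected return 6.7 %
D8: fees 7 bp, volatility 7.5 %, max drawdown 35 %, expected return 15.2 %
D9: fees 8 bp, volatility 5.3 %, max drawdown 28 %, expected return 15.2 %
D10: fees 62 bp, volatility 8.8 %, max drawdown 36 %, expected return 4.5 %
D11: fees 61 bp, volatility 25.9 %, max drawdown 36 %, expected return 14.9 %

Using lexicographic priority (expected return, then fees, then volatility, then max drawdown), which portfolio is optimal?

D8

First maximize expected return: best is 15.2, kept {D2, D6, D8, D9}.
Then minimize fees: best is 7, kept {D8}.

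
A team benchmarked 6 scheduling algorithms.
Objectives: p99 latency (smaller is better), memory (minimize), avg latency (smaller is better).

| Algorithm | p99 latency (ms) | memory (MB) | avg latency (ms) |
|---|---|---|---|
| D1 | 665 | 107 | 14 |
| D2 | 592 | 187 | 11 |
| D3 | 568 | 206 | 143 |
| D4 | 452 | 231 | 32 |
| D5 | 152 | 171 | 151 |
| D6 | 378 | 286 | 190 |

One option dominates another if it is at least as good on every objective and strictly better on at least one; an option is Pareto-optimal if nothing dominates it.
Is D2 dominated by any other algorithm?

D1: worse on p99 latency (665 vs 592).
D3: worse on memory (206 vs 187).
D4: worse on memory (231 vs 187).
D5: worse on avg latency (151 vs 11).
D6: worse on memory (286 vs 187).
No option is at least as good as D2 on every objective and strictly better on one.

No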